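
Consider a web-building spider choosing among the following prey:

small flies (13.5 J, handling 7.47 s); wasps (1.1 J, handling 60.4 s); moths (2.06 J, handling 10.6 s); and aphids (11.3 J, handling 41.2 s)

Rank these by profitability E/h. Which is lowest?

wasps

In descending order of E/h:
small flies: 13.5/7.47 = 1.81 J/s
aphids: 11.3/41.2 = 0.274 J/s
moths: 2.06/10.6 = 0.194 J/s
wasps: 1.1/60.4 = 0.0182 J/s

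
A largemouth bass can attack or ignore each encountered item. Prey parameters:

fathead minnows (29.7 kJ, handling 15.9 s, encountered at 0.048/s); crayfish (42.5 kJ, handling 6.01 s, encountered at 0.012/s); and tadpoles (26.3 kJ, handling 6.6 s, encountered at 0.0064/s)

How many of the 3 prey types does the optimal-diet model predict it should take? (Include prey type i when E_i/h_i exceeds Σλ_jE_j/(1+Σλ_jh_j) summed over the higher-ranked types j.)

Profitabilities (E/h, kJ/s): crayfish 7.07, tadpoles 3.98, fathead minnows 1.87. Add prey in this order while the next type's profitability exceeds the intake rate on those already taken.
Rate on top 1: 0.4757. tadpoles: 3.98 > 0.4757 → include.
Rate on top 2: 0.6087. fathead minnows: 1.87 > 0.6087 → include.
Optimal diet: crayfish, tadpoles, fathead minnows — 3 of 3 types.

3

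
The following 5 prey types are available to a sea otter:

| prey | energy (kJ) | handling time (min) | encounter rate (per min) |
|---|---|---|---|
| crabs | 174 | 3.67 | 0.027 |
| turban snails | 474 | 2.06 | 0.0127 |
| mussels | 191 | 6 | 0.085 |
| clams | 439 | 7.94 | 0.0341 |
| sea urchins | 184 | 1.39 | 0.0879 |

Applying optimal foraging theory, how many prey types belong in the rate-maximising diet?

5

Profitabilities (E/h, kJ/min): turban snails 230, sea urchins 132, clams 55.3, crabs 47.4, mussels 31.8. Add prey in this order while the next type's profitability exceeds the intake rate on those already taken.
Rate on top 1: 5.866. sea urchins: 132 > 5.866 → include.
Rate on top 2: 19.33. clams: 55.3 > 19.33 → include.
Rate on top 3: 26.19. crabs: 47.4 > 26.19 → include.
Rate on top 4: 27.57. mussels: 31.8 > 27.57 → include.
Optimal diet: turban snails, sea urchins, clams, crabs, mussels — 5 of 5 types.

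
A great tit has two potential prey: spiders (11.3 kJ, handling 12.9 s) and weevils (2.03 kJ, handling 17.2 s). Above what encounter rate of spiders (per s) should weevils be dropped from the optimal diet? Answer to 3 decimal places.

0.012 per s

At the threshold, the rate on spiders alone equals the profitability of weevils: λ·11.3/(1 + λ·12.9) = 2.03/17.2 = 0.118.
Rearranging, λ(11.3 − 0.118×12.9) = 0.118, so λ = 0.118/9.777 = 0.01207 per s.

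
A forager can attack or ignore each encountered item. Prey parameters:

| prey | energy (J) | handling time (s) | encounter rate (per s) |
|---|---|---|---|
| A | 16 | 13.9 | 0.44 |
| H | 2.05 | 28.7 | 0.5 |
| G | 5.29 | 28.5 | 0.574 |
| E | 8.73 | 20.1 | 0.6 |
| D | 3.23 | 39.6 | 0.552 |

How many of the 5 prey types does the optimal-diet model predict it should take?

Profitabilities (E/h, J/s): A 1.15, E 0.434, G 0.186, D 0.0816, H 0.0714. Add prey in this order while the next type's profitability exceeds the intake rate on those already taken.
Rate on top 1: 0.9893. E: 0.434 < 0.9893 → exclude; stop.
Optimal diet: A — 1 of 5 types.

1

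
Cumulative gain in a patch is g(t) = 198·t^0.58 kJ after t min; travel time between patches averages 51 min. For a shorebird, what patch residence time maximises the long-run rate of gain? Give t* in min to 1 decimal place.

Optimal t* satisfies g'(t*) = g(t*)/(T + t*).
g'(t) = 0.58·198·t^-0.42. Setting 0.58·198·t^-0.42 = 198·t^0.58/(51+t) gives 0.58(51+t) = t, so 0.42·t = 0.58×51.
t* = 0.58×51/0.42 = 70.43 min.

70.4 min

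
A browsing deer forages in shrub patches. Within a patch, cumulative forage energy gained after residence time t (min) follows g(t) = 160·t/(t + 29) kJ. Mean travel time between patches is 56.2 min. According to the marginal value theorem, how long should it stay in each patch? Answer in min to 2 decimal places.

Maximise g(t)/(T+t): set derivative to zero → g'(t)(T+t) = g(t).
g'(t) = 160·29/(t + 29)². Setting 160·29/(t+29)² = 160t/[(t+29)(56.2+t)] gives 29(56.2+t) = t(t+29), so t² = 29×56.2 = 1630.
t* = √1630 = 40.37 min.

40.37 min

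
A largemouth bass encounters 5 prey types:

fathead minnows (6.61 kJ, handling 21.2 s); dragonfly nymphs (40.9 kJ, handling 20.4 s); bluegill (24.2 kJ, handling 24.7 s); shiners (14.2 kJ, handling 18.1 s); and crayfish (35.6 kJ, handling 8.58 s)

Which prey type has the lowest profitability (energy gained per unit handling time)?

fathead minnows

In descending order of E/h:
crayfish: 35.6/8.58 = 4.15 kJ/s
dragonfly nymphs: 40.9/20.4 = 2 kJ/s
bluegill: 24.2/24.7 = 0.98 kJ/s
shiners: 14.2/18.1 = 0.785 kJ/s
fathead minnows: 6.61/21.2 = 0.312 kJ/s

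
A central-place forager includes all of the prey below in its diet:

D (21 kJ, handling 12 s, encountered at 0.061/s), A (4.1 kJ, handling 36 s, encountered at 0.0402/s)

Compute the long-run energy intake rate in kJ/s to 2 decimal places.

0.45 kJ/s

Energy encountered per unit search time: 0.061×21 + 0.0402×4.1 = 1.446 kJ/s.
Handling time per unit search time: 0.061×12 + 0.0402×36 = 2.179.
Rate = 1.446/(1 + 2.179) = 0.4548 kJ/s.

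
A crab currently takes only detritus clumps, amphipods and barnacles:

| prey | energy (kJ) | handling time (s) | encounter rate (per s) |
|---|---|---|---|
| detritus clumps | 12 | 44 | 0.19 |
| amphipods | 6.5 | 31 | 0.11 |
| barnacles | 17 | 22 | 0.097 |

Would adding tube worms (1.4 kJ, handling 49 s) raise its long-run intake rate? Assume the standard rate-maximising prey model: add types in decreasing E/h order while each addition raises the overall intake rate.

No

Intake rate on the current diet: R = (0.19×12 + 0.11×6.5 + 0.097×17) / (1 + 0.19×44 + 0.11×31 + 0.097×22) = 4.644/14.9 = 0.3116 kJ/s.
tube worms: E/h = 1.4/49 = 0.02857 kJ/s.
Since 0.02857 < R, time spent handling tube worms is better spent searching.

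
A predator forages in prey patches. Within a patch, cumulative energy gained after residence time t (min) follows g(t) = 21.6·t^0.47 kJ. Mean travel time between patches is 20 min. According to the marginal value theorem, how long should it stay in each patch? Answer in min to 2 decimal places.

17.74 min

Maximise g(t)/(T+t): set derivative to zero → g'(t)(T+t) = g(t).
g'(t) = 0.47·21.6·t^-0.53. Setting 0.47·21.6·t^-0.53 = 21.6·t^0.47/(20+t) gives 0.47(20+t) = t, so 0.53·t = 0.47×20.
t* = 0.47×20/0.53 = 17.74 min.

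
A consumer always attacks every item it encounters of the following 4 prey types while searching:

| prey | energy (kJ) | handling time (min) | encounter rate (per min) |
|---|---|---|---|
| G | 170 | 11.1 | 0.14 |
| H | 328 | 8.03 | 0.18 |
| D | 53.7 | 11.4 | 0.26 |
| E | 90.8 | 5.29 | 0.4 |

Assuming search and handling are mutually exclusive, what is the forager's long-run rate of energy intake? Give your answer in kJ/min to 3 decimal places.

14.662 kJ/min

Energy encountered per unit search time: 0.14×170 + 0.18×328 + 0.26×53.7 + 0.4×90.8 = 133.1 kJ/min.
Handling time per unit search time: 0.14×11.1 + 0.18×8.03 + 0.26×11.4 + 0.4×5.29 = 8.079.
Rate = 133.1/(1 + 8.079) = 14.66 kJ/min.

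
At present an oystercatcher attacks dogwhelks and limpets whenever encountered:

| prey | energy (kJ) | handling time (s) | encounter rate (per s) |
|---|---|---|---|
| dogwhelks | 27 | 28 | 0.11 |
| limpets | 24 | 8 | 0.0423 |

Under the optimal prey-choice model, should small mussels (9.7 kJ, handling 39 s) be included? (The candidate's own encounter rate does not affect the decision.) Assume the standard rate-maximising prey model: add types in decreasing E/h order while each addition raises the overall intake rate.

No

Intake rate on the current diet: R = (0.11×27 + 0.0423×24) / (1 + 0.11×28 + 0.0423×8) = 3.985/4.418 = 0.902 kJ/s.
Profitability of small mussels: 9.7/39 = 0.2487 kJ/s.
0.2487 < 0.902, so adding small mussels would lower the average — exclude it.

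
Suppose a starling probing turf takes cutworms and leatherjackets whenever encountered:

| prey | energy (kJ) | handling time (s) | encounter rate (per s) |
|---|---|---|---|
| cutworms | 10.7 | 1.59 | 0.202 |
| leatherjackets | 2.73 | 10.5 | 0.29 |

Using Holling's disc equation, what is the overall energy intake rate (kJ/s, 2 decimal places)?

0.68 kJ/s

Energy encountered per unit search time: 0.202×10.7 + 0.29×2.73 = 2.953 kJ/s.
Handling time per unit search time: 0.202×1.59 + 0.29×10.5 = 3.366.
Rate = 2.953/(1 + 3.366) = 0.6764 kJ/s.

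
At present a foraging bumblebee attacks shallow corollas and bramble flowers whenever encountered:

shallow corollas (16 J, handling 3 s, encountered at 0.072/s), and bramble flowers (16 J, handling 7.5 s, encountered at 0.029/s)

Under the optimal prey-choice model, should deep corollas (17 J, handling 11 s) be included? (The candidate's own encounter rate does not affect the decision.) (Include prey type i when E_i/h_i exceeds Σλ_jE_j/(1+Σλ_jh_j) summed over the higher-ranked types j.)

Yes

On shallow corollas and bramble flowers alone, R = ΣλE/(1+Σλh) = 1.616/1.433 = 1.127 J/s.
deep corollas: E/h = 17/11 = 1.545 J/s.
1.545 > 1.127, so adding deep corollas raises the average — include it.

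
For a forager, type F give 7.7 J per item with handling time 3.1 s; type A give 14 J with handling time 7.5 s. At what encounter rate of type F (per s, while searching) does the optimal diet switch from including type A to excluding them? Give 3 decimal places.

0.976 per s

Drop type A once their profitability E₂/h₂ falls below the rate achievable on type F alone: E₂/h₂ = λE₁/(1 + λh₁).
Solve for λ: λE₁h₂ = E₂(1 + λh₁) → λ(E₁h₂ − E₂h₁) = E₂ → λ = E₂/(E₁h₂ − E₂h₁).
λ = 14/(7.7×7.5 − 14×3.1) = 14/14.35 = 0.9756 per s.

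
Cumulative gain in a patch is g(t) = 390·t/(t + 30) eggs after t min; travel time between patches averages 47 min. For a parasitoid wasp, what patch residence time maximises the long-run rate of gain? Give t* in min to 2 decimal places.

37.55 min

By the marginal value theorem, leave when the instantaneous gain rate g'(t) equals the habitat-wide average g(t)/(T + t).
g'(t) = 390·30/(t + 30)². Setting 390·30/(t+30)² = 390t/[(t+30)(47+t)] gives 30(47+t) = t(t+30), so t² = 30×47 = 1410.
t* = √1410 = 37.55 min.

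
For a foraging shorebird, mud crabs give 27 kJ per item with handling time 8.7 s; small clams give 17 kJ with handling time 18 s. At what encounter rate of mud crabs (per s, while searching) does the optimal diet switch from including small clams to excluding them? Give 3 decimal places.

0.050 per s

The zero-one rule: include small clams iff E₂/h₂ > λE₁/(1+λh₁). Equality gives the switch point.
λE₁h₂ = E₂ + λE₂h₁ ⇒ λ = E₂/(E₁h₂ − E₂h₁) = 17/(486 − 147.9) = 0.05028 per s.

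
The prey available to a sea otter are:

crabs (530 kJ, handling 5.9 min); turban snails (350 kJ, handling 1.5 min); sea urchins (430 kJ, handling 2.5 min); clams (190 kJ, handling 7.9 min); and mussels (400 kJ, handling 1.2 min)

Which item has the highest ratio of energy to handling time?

mussels

In descending order of E/h:
mussels: 400/1.2 = 333 kJ/min
turban snails: 350/1.5 = 233 kJ/min
sea urchins: 430/2.5 = 172 kJ/min
crabs: 530/5.9 = 89.8 kJ/min
clams: 190/7.9 = 24.1 kJ/min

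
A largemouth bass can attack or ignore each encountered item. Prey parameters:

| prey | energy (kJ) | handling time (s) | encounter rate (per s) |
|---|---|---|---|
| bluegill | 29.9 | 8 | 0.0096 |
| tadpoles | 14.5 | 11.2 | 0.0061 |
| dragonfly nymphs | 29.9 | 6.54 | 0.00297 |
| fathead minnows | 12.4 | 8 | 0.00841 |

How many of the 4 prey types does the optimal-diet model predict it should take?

4

Rank by E/h (kJ/s): dragonfly nymphs 4.57, bluegill 3.74, fathead minnows 1.55, tadpoles 1.29. Include each in turn until the next type's E/h falls below the running intake rate.
Rate on top 1: 0.08711. bluegill: 3.74 > 0.08711 → include.
Rate on top 2: 0.3429. fathead minnows: 1.55 > 0.3429 → include.
Rate on top 3: 0.4127. tadpoles: 1.29 > 0.4127 → include.
Optimal diet: dragonfly nymphs, bluegill, fathead minnows, tadpoles — 4 of 4 types.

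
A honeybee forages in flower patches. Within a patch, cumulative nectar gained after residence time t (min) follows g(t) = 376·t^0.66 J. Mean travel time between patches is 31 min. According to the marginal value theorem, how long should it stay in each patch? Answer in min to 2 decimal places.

60.18 min

By the marginal value theorem, leave when the instantaneous gain rate g'(t) equals the habitat-wide average g(t)/(T + t).
g'(t) = 0.66·376·t^-0.34. Setting 0.66·376·t^-0.34 = 376·t^0.66/(31+t) gives 0.66(31+t) = t, so 0.34·t = 0.66×31.
t* = 0.66×31/0.34 = 60.18 min.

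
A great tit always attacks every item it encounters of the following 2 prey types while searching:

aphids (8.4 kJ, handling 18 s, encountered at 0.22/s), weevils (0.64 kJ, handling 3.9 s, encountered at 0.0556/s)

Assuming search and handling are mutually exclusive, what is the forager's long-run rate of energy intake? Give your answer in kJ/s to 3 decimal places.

Energy encountered per unit search time: 0.22×8.4 + 0.0556×0.64 = 1.884 kJ/s.
Handling time per unit search time: 0.22×18 + 0.0556×3.9 = 4.177.
Rate = 1.884/(1 + 4.177) = 0.3638 kJ/s.

0.364 kJ/s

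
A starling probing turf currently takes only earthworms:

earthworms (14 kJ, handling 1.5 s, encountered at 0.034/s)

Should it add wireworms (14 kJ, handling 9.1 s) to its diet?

Intake rate on the current diet: R = (0.034×14) / (1 + 0.034×1.5) = 0.476/1.051 = 0.4529 kJ/s.
wireworms: E/h = 14/9.1 = 1.538 kJ/s.
Since 1.538 > R, including wireworms increases the long-run rate.

Yes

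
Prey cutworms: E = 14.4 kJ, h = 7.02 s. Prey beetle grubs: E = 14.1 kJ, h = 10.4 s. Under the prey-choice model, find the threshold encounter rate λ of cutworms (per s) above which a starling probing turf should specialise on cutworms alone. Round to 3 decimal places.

At the threshold, the rate on cutworms alone equals the profitability of beetle grubs: λ·14.4/(1 + λ·7.02) = 14.1/10.4 = 1.356.
Rearranging, λ(14.4 − 1.356×7.02) = 1.356, so λ = 1.356/4.883 = 0.2777 per s.

0.278 per s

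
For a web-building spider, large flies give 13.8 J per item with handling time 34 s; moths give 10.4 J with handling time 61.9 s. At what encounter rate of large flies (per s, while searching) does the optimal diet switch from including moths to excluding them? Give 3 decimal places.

0.021 per s

The zero-one rule: include moths iff E₂/h₂ > λE₁/(1+λh₁). Equality gives the switch point.
λE₁h₂ = E₂ + λE₂h₁ ⇒ λ = E₂/(E₁h₂ − E₂h₁) = 10.4/(854.2 − 353.6) = 0.02077 per s.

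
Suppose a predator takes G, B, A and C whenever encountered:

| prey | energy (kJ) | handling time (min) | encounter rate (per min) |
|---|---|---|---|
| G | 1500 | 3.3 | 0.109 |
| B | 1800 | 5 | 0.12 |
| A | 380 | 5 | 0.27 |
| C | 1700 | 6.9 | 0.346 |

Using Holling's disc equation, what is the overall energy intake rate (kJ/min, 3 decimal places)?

R = (0.109×1500 + 0.12×1800 + 0.27×380 + 0.346×1700) / (1 + 0.109×3.3 + 0.12×5 + 0.27×5 + 0.346×6.9) = 1070/5.697 = 187.9 kJ/min.

187.868 kJ/min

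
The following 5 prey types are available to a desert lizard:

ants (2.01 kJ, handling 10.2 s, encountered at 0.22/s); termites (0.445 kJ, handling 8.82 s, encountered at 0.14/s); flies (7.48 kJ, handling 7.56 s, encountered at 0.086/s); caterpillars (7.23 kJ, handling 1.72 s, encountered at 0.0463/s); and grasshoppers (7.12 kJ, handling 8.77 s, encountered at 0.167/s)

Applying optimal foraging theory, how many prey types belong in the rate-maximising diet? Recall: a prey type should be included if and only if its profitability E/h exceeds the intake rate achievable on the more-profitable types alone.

E/h in descending order: caterpillars 4.2, flies 0.989, grasshoppers 0.812, ants 0.197, termites 0.0505 kJ/s. The optimal diet is the largest prefix of this list for which every included type satisfies E_i/h_i > R on the types above it.
Rate on top 1: 0.3101. flies: 0.989 > 0.3101 → include.
Rate on top 2: 0.5654. grasshoppers: 0.812 > 0.5654 → include.
Rate on top 3: 0.6784. ants: 0.197 < 0.6784 → exclude; stop.
Optimal diet: caterpillars, flies, grasshoppers — 3 of 5 types.

3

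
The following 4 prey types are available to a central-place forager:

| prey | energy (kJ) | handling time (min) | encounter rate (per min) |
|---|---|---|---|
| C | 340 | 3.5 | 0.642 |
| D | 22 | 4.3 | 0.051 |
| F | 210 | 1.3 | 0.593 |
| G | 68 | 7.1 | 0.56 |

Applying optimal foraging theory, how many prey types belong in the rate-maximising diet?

2

Rank by E/h (kJ/min): F 162, C 97.1, G 9.58, D 5.12. Include each in turn until the next type's E/h falls below the running intake rate.
Rate on top 1: 70.32. C: 97.1 > 70.32 → include.
Rate on top 2: 85.32. G: 9.58 < 85.32 → exclude; stop.
Optimal diet: F, C — 2 of 4 types.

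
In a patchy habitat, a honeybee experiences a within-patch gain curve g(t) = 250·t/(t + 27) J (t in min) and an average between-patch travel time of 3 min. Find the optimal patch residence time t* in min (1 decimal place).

Maximise g(t)/(T+t): set derivative to zero → g'(t)(T+t) = g(t).
g'(t) = 250·27/(t + 27)². Setting 250·27/(t+27)² = 250t/[(t+27)(3+t)] gives 27(3+t) = t(t+27), so t² = 27×3 = 81.
t* = √81 = 9 min.

9.0 min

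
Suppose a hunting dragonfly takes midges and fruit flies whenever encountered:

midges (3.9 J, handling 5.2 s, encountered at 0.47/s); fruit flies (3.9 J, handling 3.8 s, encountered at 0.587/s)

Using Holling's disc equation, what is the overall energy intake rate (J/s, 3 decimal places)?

R = (0.47×3.9 + 0.587×3.9) / (1 + 0.47×5.2 + 0.587×3.8) = 4.122/5.675 = 0.7264 J/s.

0.726 J/s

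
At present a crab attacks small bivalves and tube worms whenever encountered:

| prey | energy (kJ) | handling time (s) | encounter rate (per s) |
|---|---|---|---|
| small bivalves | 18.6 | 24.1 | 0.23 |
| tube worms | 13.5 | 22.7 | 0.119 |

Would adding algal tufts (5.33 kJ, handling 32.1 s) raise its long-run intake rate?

No

Current rate: (0.23×18.6 + 0.119×13.5)/(1 + 0.23×24.1 + 0.119×22.7) = 0.6366 kJ/s.
Profitability of algal tufts: 5.33/32.1 = 0.166 kJ/s.
0.166 < 0.6366, so adding algal tufts would lower the average — exclude it.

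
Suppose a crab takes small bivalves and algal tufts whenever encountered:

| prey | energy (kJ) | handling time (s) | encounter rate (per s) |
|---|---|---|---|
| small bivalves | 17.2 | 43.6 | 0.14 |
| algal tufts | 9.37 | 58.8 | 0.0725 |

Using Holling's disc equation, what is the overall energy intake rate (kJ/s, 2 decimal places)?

R = Σλ_iE_i / (1 + Σλ_ih_i)
Numerator: 0.14×17.2 + 0.0725×9.37 = 3.087
Denominator: 1 + 0.14×43.6 + 0.0725×58.8 = 11.37
R = 3.087/11.37 = 0.2716 kJ/s

0.27 kJ/s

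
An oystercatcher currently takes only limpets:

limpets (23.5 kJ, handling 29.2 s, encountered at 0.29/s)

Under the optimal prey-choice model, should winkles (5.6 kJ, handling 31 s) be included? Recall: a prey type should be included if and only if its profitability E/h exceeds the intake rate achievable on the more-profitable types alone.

No

Intake rate on the current diet: R = (0.29×23.5) / (1 + 0.29×29.2) = 6.815/9.468 = 0.7198 kJ/s.
Profitability of winkles: 5.6/31 = 0.1806 kJ/s.
0.1806 < 0.7198, so adding winkles would lower the average — exclude it.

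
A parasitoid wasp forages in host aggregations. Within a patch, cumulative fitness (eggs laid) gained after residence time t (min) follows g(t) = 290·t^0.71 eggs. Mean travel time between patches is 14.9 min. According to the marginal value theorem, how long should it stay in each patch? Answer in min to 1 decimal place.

Optimal t* satisfies g'(t*) = g(t*)/(T + t*).
g'(t) = 0.71·290·t^-0.29. Setting 0.71·290·t^-0.29 = 290·t^0.71/(14.9+t) gives 0.71(14.9+t) = t, so 0.29·t = 0.71×14.9.
t* = 0.71×14.9/0.29 = 36.48 min.

36.5 min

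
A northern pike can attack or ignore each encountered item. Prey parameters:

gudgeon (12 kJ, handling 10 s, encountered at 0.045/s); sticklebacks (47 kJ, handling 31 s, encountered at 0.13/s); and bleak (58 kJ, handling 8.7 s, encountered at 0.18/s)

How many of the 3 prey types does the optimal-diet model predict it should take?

E/h in descending order: bleak 6.67, sticklebacks 1.52, gudgeon 1.2 kJ/s. The optimal diet is the largest prefix of this list for which every included type satisfies E_i/h_i > R on the types above it.
Rate on top 1: 4.069. sticklebacks: 1.52 < 4.069 → exclude; stop.
Optimal diet: bleak — 1 of 3 types.

1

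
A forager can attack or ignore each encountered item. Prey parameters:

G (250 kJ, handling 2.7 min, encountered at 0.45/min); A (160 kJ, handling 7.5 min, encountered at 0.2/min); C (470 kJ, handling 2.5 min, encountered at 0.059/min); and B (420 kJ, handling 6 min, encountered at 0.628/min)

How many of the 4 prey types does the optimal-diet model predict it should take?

3

E/h in descending order: C 188, G 92.6, B 70, A 21.3 kJ/min. The optimal diet is the largest prefix of this list for which every included type satisfies E_i/h_i > R on the types above it.
Rate on top 1: 24.17. G: 92.6 > 24.17 → include.
Rate on top 2: 59.36. B: 70 > 59.36 → include.
Rate on top 3: 65.9. A: 21.3 < 65.9 → exclude; stop.
Optimal diet: C, G, B — 3 of 4 types.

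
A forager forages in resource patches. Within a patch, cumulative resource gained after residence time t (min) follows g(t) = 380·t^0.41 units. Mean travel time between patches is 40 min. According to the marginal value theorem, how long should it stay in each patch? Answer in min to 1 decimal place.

27.8 min

By the marginal value theorem, leave when the instantaneous gain rate g'(t) equals the habitat-wide average g(t)/(T + t).
g'(t) = 0.41·380·t^-0.59. Setting 0.41·380·t^-0.59 = 380·t^0.41/(40+t) gives 0.41(40+t) = t, so 0.59·t = 0.41×40.
t* = 0.41×40/0.59 = 27.8 min.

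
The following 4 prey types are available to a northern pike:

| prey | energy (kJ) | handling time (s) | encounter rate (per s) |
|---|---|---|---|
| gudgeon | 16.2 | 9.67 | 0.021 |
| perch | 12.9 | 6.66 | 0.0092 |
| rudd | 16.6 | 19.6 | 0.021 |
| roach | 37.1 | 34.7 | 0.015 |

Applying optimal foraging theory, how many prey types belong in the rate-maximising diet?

Profitabilities (E/h, kJ/s): perch 1.94, gudgeon 1.68, roach 1.07, rudd 0.847. Add prey in this order while the next type's profitability exceeds the intake rate on those already taken.
Rate on top 1: 0.1118. gudgeon: 1.68 > 0.1118 → include.
Rate on top 2: 0.3629. roach: 1.07 > 0.3629 → include.
Rate on top 3: 0.5689. rudd: 0.847 > 0.5689 → include.
Optimal diet: perch, gudgeon, roach, rudd — 4 of 4 types.

4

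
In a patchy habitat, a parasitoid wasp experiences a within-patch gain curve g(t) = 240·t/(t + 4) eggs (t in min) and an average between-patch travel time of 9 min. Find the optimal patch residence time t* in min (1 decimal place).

Optimal t* satisfies g'(t*) = g(t*)/(T + t*).
g'(t) = 240·4/(t + 4)². Setting 240·4/(t+4)² = 240t/[(t+4)(9+t)] gives 4(9+t) = t(t+4), so t² = 4×9 = 36.
t* = √36 = 6 min.

6.0 min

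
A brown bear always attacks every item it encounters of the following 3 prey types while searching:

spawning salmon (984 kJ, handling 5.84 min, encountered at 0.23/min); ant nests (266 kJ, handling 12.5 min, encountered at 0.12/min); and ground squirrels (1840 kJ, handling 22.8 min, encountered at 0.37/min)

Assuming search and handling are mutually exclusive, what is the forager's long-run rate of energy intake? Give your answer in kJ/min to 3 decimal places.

76.474 kJ/min

Energy encountered per unit search time: 0.23×984 + 0.12×266 + 0.37×1840 = 939 kJ/min.
Handling time per unit search time: 0.23×5.84 + 0.12×12.5 + 0.37×22.8 = 11.28.
Rate = 939/(1 + 11.28) = 76.47 kJ/min.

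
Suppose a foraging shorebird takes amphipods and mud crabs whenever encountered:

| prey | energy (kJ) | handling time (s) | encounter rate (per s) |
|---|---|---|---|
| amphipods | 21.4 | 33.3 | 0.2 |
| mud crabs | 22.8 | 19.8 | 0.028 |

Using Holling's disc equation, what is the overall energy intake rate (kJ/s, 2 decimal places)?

0.60 kJ/s

Energy encountered per unit search time: 0.2×21.4 + 0.028×22.8 = 4.918 kJ/s.
Handling time per unit search time: 0.2×33.3 + 0.028×19.8 = 7.214.
Rate = 4.918/(1 + 7.214) = 0.5988 kJ/s.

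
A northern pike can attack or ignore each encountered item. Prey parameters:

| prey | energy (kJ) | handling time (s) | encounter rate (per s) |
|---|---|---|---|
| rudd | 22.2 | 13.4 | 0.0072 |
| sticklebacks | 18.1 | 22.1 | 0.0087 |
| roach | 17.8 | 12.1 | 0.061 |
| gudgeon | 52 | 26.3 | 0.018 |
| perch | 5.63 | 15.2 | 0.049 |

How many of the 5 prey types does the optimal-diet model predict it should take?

3

Profitabilities (E/h, kJ/s): gudgeon 1.98, rudd 1.66, roach 1.47, sticklebacks 0.819, perch 0.37. Add prey in this order while the next type's profitability exceeds the intake rate on those already taken.
Rate on top 1: 0.6353. rudd: 1.66 > 0.6353 → include.
Rate on top 2: 0.698. roach: 1.47 > 0.698 → include.
Rate on top 3: 0.9453. sticklebacks: 0.819 < 0.9453 → exclude; stop.
Optimal diet: gudgeon, rudd, roach — 3 of 5 types.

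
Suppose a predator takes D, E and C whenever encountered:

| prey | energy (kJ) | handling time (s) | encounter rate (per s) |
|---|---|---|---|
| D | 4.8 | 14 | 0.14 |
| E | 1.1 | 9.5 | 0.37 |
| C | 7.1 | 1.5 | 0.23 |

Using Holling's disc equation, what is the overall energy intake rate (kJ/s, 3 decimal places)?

R = (0.14×4.8 + 0.37×1.1 + 0.23×7.1) / (1 + 0.14×14 + 0.37×9.5 + 0.23×1.5) = 2.712/6.82 = 0.3977 kJ/s.

0.398 kJ/s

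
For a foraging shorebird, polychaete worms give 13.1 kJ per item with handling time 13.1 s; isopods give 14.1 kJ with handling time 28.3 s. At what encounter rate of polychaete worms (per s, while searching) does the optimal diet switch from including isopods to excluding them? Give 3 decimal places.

The zero-one rule: include isopods iff E₂/h₂ > λE₁/(1+λh₁). Equality gives the switch point.
λE₁h₂ = E₂ + λE₂h₁ ⇒ λ = E₂/(E₁h₂ − E₂h₁) = 14.1/(370.7 − 184.7) = 0.0758 per s.

0.076 per s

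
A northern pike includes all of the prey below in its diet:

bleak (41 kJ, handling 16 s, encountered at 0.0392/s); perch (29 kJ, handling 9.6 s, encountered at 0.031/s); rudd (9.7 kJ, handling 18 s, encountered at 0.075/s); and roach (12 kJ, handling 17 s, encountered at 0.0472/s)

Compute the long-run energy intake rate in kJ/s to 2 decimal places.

R = (0.0392×41 + 0.031×29 + 0.075×9.7 + 0.0472×12) / (1 + 0.0392×16 + 0.031×9.6 + 0.075×18 + 0.0472×17) = 3.8/4.077 = 0.932 kJ/s.

0.93 kJ/s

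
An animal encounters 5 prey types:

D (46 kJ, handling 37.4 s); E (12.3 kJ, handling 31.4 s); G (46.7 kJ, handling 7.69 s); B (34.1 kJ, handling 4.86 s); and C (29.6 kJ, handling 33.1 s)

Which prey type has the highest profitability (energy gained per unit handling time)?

In descending order of E/h:
B: 34.1/4.86 = 7.02 kJ/s
G: 46.7/7.69 = 6.07 kJ/s
D: 46/37.4 = 1.23 kJ/s
C: 29.6/33.1 = 0.894 kJ/s
E: 12.3/31.4 = 0.392 kJ/s

B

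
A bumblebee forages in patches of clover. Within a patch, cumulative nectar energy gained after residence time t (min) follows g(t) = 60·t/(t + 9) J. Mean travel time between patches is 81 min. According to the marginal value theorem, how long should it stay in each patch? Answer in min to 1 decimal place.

27.0 min

Optimal t* satisfies g'(t*) = g(t*)/(T + t*).
g'(t) = 60·9/(t + 9)². Setting 60·9/(t+9)² = 60t/[(t+9)(81+t)] gives 9(81+t) = t(t+9), so t² = 9×81 = 729.
t* = √729 = 27 min.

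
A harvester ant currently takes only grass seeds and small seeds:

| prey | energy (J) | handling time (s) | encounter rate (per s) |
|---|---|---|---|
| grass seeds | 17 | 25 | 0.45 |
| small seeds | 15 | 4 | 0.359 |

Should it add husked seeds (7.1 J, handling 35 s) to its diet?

No

On grass seeds and small seeds alone, R = ΣλE/(1+Σλh) = 13.04/13.69 = 0.9524 J/s.
Profitability of husked seeds: 7.1/35 = 0.2029 J/s.
0.2029 < 0.9524, so adding husked seeds would lower the average — exclude it.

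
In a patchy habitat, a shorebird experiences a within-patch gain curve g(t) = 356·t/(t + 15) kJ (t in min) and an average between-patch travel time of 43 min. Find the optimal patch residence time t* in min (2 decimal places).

25.40 min

By the marginal value theorem, leave when the instantaneous gain rate g'(t) equals the habitat-wide average g(t)/(T + t).
g'(t) = 356·15/(t + 15)². Setting 356·15/(t+15)² = 356t/[(t+15)(43+t)] gives 15(43+t) = t(t+15), so t² = 15×43 = 645.
t* = √645 = 25.4 min.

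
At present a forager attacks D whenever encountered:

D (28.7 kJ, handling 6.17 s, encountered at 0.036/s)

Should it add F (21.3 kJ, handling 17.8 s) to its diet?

On D alone, R = ΣλE/(1+Σλh) = 1.033/1.222 = 0.8454 kJ/s.
F: E/h = 21.3/17.8 = 1.197 kJ/s.
1.197 > 0.8454, so adding F raises the average — include it.

Yes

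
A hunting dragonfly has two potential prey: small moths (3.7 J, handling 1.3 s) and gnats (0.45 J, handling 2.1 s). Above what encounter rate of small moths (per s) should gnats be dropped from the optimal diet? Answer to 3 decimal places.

At the threshold, the rate on small moths alone equals the profitability of gnats: λ·3.7/(1 + λ·1.3) = 0.45/2.1 = 0.2143.
Rearranging, λ(3.7 − 0.2143×1.3) = 0.2143, so λ = 0.2143/3.421 = 0.06263 per s.

0.063 per s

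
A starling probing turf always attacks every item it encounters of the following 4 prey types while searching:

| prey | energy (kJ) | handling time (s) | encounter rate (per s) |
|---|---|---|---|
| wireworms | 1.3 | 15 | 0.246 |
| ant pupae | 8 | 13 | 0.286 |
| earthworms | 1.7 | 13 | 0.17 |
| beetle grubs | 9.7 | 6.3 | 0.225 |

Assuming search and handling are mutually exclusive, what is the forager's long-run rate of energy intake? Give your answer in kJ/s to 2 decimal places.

0.42 kJ/s

Energy encountered per unit search time: 0.246×1.3 + 0.286×8 + 0.17×1.7 + 0.225×9.7 = 5.079 kJ/s.
Handling time per unit search time: 0.246×15 + 0.286×13 + 0.17×13 + 0.225×6.3 = 11.04.
Rate = 5.079/(1 + 11.04) = 0.422 kJ/s.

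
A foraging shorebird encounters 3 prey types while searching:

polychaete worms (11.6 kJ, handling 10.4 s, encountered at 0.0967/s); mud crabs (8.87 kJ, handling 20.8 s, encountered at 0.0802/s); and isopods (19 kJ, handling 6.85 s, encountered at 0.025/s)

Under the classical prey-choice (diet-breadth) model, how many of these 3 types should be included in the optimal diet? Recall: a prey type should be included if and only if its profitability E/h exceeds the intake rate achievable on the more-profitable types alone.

2

E/h in descending order: isopods 2.77, polychaete worms 1.12, mud crabs 0.426 kJ/s. The optimal diet is the largest prefix of this list for which every included type satisfies E_i/h_i > R on the types above it.
Rate on top 1: 0.4055. polychaete worms: 1.12 > 0.4055 → include.
Rate on top 2: 0.7335. mud crabs: 0.426 < 0.7335 → exclude; stop.
Optimal diet: isopods, polychaete worms — 2 of 3 types.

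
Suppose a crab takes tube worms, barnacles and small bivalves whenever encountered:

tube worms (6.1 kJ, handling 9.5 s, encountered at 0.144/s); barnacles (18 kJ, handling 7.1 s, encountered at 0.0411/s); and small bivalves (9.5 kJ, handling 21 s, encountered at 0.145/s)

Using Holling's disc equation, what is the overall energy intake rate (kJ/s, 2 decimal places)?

R = (0.144×6.1 + 0.0411×18 + 0.145×9.5) / (1 + 0.144×9.5 + 0.0411×7.1 + 0.145×21) = 2.996/5.705 = 0.5251 kJ/s.

0.53 kJ/s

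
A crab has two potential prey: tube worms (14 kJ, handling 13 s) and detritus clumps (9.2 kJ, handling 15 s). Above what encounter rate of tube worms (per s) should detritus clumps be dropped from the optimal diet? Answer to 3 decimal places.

0.102 per s

Drop detritus clumps once their profitability E₂/h₂ falls below the rate achievable on tube worms alone: E₂/h₂ = λE₁/(1 + λh₁).
Solve for λ: λE₁h₂ = E₂(1 + λh₁) → λ(E₁h₂ − E₂h₁) = E₂ → λ = E₂/(E₁h₂ − E₂h₁).
λ = 9.2/(14×15 − 9.2×13) = 9.2/90.4 = 0.1018 per s.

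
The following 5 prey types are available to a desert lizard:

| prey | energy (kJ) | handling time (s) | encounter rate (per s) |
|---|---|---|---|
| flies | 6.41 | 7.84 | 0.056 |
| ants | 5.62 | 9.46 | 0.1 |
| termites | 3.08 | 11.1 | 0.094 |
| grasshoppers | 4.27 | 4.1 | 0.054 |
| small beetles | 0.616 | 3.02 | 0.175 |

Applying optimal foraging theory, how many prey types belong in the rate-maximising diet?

3

E/h in descending order: grasshoppers 1.04, flies 0.818, ants 0.594, termites 0.277, small beetles 0.204 kJ/s. The optimal diet is the largest prefix of this list for which every included type satisfies E_i/h_i > R on the types above it.
Rate on top 1: 0.1888. flies: 0.818 > 0.1888 → include.
Rate on top 2: 0.3551. ants: 0.594 > 0.3551 → include.
Rate on top 3: 0.4418. termites: 0.277 < 0.4418 → exclude; stop.
Optimal diet: grasshoppers, flies, ants — 3 of 5 types.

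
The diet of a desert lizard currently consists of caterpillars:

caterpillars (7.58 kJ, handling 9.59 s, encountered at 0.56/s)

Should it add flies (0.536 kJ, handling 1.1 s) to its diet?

On caterpillars alone, R = ΣλE/(1+Σλh) = 4.245/6.37 = 0.6663 kJ/s.
Profitability of flies: 0.536/1.1 = 0.4873 kJ/s.
0.4873 < 0.6663, so adding flies would lower the average — exclude it.

No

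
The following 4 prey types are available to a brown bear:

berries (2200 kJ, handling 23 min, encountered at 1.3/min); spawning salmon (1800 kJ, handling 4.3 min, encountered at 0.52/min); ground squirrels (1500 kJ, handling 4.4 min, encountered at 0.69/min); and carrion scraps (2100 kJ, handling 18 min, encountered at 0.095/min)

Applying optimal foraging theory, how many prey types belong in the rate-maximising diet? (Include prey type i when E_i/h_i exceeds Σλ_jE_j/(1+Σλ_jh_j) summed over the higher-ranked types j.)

2

E/h in descending order: spawning salmon 419, ground squirrels 341, carrion scraps 117, berries 95.7 kJ/min. The optimal diet is the largest prefix of this list for which every included type satisfies E_i/h_i > R on the types above it.
Rate on top 1: 289.2. ground squirrels: 341 > 289.2 → include.
Rate on top 2: 314.3. carrion scraps: 117 < 314.3 → exclude; stop.
Optimal diet: spawning salmon, ground squirrels — 2 of 4 types.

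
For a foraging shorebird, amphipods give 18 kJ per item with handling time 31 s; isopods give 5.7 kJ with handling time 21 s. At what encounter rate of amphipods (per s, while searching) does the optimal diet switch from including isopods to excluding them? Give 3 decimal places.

The zero-one rule: include isopods iff E₂/h₂ > λE₁/(1+λh₁). Equality gives the switch point.
λE₁h₂ = E₂ + λE₂h₁ ⇒ λ = E₂/(E₁h₂ − E₂h₁) = 5.7/(378 − 176.7) = 0.02832 per s.

0.028 per s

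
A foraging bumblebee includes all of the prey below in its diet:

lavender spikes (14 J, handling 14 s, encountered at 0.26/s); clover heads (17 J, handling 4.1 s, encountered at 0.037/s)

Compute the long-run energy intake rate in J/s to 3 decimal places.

0.891 J/s

R = Σλ_iE_i / (1 + Σλ_ih_i)
Numerator: 0.26×14 + 0.037×17 = 4.269
Denominator: 1 + 0.26×14 + 0.037×4.1 = 4.792
R = 4.269/4.792 = 0.8909 J/s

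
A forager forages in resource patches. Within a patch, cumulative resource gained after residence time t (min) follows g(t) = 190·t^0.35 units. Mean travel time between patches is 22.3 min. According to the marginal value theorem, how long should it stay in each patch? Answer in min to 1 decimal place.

12.0 min

By the marginal value theorem, leave when the instantaneous gain rate g'(t) equals the habitat-wide average g(t)/(T + t).
g'(t) = 0.35·190·t^-0.65. Setting 0.35·190·t^-0.65 = 190·t^0.35/(22.3+t) gives 0.35(22.3+t) = t, so 0.65·t = 0.35×22.3.
t* = 0.35×22.3/0.65 = 12.01 min.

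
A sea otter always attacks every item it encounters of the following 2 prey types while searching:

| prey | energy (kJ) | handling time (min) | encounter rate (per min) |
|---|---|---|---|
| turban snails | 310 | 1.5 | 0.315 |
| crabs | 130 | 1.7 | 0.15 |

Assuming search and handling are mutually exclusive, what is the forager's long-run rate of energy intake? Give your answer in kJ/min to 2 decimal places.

67.81 kJ/min

R = Σλ_iE_i / (1 + Σλ_ih_i)
Numerator: 0.315×310 + 0.15×130 = 117.2
Denominator: 1 + 0.315×1.5 + 0.15×1.7 = 1.728
R = 117.2/1.728 = 67.81 kJ/min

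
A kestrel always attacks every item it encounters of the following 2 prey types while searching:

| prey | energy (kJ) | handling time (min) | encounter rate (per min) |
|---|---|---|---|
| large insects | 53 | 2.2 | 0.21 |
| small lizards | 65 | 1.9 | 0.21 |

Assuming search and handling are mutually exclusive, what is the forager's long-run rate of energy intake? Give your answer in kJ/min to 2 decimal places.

13.32 kJ/min

R = Σλ_iE_i / (1 + Σλ_ih_i)
Numerator: 0.21×53 + 0.21×65 = 24.78
Denominator: 1 + 0.21×2.2 + 0.21×1.9 = 1.861
R = 24.78/1.861 = 13.32 kJ/min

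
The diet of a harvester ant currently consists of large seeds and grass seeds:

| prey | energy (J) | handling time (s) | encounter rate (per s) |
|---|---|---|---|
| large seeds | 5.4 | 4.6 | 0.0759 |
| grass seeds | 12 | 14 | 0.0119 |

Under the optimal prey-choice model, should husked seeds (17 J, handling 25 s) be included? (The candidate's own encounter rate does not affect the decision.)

On large seeds and grass seeds alone, R = ΣλE/(1+Σλh) = 0.5527/1.516 = 0.3646 J/s.
husked seeds: E/h = 17/25 = 0.68 J/s.
0.68 > 0.3646, so adding husked seeds raises the average — include it.

Yes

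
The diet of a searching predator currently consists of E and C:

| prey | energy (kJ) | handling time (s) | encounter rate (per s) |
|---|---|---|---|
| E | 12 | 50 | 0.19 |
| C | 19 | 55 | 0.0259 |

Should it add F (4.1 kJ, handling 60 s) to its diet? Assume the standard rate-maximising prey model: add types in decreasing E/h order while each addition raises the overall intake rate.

No

Current rate: (0.19×12 + 0.0259×19)/(1 + 0.19×50 + 0.0259×55) = 0.2325 kJ/s.
Profitability of F: 4.1/60 = 0.06833 kJ/s.
0.06833 < 0.2325, so adding F would lower the average — exclude it.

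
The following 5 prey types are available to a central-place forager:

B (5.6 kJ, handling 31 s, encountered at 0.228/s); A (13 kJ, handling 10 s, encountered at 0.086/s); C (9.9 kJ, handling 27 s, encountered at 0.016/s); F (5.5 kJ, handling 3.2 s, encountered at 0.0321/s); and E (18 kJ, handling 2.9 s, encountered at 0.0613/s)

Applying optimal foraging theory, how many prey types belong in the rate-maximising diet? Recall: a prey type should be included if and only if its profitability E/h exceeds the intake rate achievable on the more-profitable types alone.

3

Profitabilities (E/h, kJ/s): E 6.21, F 1.72, A 1.3, C 0.367, B 0.181. Add prey in this order while the next type's profitability exceeds the intake rate on those already taken.
Rate on top 1: 0.9369. F: 1.72 > 0.9369 → include.
Rate on top 2: 0.9996. A: 1.3 > 0.9996 → include.
Rate on top 3: 1.12. C: 0.367 < 1.12 → exclude; stop.
Optimal diet: E, F, A — 3 of 5 types.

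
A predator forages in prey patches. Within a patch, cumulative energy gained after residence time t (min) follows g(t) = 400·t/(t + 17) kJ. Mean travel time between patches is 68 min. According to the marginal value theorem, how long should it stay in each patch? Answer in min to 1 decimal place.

Optimal t* satisfies g'(t*) = g(t*)/(T + t*).
g'(t) = 400·17/(t + 17)². Setting 400·17/(t+17)² = 400t/[(t+17)(68+t)] gives 17(68+t) = t(t+17), so t² = 17×68 = 1156.
t* = √1156 = 34 min.

34.0 min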